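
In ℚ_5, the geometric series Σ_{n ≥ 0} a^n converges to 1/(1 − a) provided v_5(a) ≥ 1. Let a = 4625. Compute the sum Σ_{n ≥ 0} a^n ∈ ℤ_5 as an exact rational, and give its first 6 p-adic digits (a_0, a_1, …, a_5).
Σ a^n = 1/(1 − a) = -1/4624;  first 6 digits = (1, 0, 0, 2, 2, 1)

v_5(a) = 3 ≥ 1, so the series converges in ℤ_5 to 1/(1 − a) = 1/(1 − 4625) = -1/4624. Expand this rational in ℤ_5: compute digits iteratively via d_i = x_i mod 5, x_{i+1} = (x_i − d_i)/5. The first 6 digits are (1, 0, 0, 2, 2, 1).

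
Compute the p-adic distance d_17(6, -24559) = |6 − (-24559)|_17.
d_17(6, -24559) = 1/4913

Step 1 — x − y = 6 − (-24559) = 24565. Step 2 — v_17(24565) = 3 (factor: 24565 = (17^3 · 5); the sign does not affect v_p). Step 3 — |x − y|_17 = 17^{-3} = 1/4913.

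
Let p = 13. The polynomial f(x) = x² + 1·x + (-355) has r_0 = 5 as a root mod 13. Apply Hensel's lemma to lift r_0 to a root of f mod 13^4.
r_3 = 5673 (mod 28561)

Hensel: r_{i+1} = r_i − f(r_i)·(f′(r_i))^{-1} mod 13^{i+2}, f′(x) = 2x + 1. Iterate:
  r_0 = 5 (mod 13)
  r_1 = 96 (mod 169)
  r_2 = 1279 (mod 2197)
  r_3 = 5673 (mod 28561)
Final: r = 5673 satisfies f(r) ≡ 0 mod 13^4.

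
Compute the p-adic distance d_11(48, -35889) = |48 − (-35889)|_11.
d_11(48, -35889) = 1/1331

Step 1 — x − y = 48 − (-35889) = 35937. Step 2 — v_11(35937) = 3 (factor: 35937 = (11^3 · 27); the sign does not affect v_p). Step 3 — |x − y|_11 = 11^{-3} = 1/1331.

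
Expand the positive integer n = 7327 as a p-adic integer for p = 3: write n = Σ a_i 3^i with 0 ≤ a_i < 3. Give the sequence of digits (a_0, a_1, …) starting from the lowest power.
(a_0, a_1, …) = (1, 0, 1, 1, 0, 0, 1, 0, 1)

Repeated division by 3 gives the digits low-to-high: 7327 = 1 + 1·3^2 + 1·3^3 + 1·3^6 + 1·3^8. Digit sequence: (1, 0, 1, 1, 0, 0, 1, 0, 1).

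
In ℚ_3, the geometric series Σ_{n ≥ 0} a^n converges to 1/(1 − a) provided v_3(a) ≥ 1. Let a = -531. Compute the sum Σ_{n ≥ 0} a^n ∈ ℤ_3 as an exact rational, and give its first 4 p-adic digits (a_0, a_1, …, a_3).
Σ a^n = 1/(1 − a) = 1/532;  first 4 digits = (1, 0, 1, 1)

v_3(a) = 2 ≥ 1, so the series converges in ℤ_3 to 1/(1 − a) = 1/(1 − (-531)) = 1/532. Expand this rational in ℤ_3: compute digits iteratively via d_i = x_i mod 3, x_{i+1} = (x_i − d_i)/3. The first 4 digits are (1, 0, 1, 1).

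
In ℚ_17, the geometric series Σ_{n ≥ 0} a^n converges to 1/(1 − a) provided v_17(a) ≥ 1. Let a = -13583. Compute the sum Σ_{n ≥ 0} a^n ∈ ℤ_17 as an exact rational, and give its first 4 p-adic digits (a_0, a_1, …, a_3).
Σ a^n = 1/(1 − a) = 1/13584;  first 4 digits = (1, 0, 4, 14)

v_17(a) = 2 ≥ 1, so the series converges in ℤ_17 to 1/(1 − a) = 1/(1 − (-13583)) = 1/13584. Expand this rational in ℤ_17: compute digits iteratively via d_i = x_i mod 17, x_{i+1} = (x_i − d_i)/17. The first 4 digits are (1, 0, 4, 14).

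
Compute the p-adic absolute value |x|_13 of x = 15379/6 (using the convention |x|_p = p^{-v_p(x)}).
|15379/6|_13 = 1/2197

Step 1 — compute v_13(x) by factoring powers of 13 out of the numerator and denominator: v_13(15379/6) = 3. Step 2 — apply |x|_p = p^{-v_p(x)} = 13^{-3} = 1/2197.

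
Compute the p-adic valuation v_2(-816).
v_2(-816) = 4

v_2(n) is the largest exponent k such that 2^k divides n. Factor out: -816 = -2^4 · 51. (Sign doesn't affect v_p.) So v_2(-816) = 4.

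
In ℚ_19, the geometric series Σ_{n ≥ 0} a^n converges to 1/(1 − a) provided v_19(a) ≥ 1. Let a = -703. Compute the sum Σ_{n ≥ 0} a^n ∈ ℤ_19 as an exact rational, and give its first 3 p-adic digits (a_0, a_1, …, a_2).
Σ a^n = 1/(1 − a) = 1/704;  first 3 digits = (1, 1, 18)

v_19(a) = 1 ≥ 1, so the series converges in ℤ_19 to 1/(1 − a) = 1/(1 − (-703)) = 1/704. Expand this rational in ℤ_19: compute digits iteratively via d_i = x_i mod 19, x_{i+1} = (x_i − d_i)/19. The first 3 digits are (1, 1, 18).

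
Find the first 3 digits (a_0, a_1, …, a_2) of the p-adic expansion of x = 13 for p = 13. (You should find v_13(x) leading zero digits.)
(a_0, …, a_2) = (0, 1, 0)

v_13(13) = 1, so a_0 = ... = a_0 = 0. Factor out: x = 13^1 · u with u = 1 a unit in ℤ_13. Expand u iteratively via a_{v+i} = u_i mod 13, u_{i+1} = (u_i − a_{v+i})/13:
  u_0 = 1;  a_1 = 1;  u_1 = (u_0 − 1)/13 = 0
  u_1 = 0;  a_2 = 0;  u_2 = (u_1 − 0)/13 = 0
Digits: (0, 1, 0).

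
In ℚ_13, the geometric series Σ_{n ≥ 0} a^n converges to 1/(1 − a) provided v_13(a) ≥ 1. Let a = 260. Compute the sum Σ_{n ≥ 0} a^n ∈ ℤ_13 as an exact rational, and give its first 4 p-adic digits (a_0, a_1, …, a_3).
Σ a^n = 1/(1 − a) = -1/259;  first 4 digits = (1, 7, 11, 9)

v_13(a) = 1 ≥ 1, so the series converges in ℤ_13 to 1/(1 − a) = 1/(1 − 260) = -1/259. Expand this rational in ℤ_13: compute digits iteratively via d_i = x_i mod 13, x_{i+1} = (x_i − d_i)/13. The first 4 digits are (1, 7, 11, 9).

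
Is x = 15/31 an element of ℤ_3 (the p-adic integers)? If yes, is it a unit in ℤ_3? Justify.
x ∈ ℤ_3 but not a unit; v_3(x) = 1 > 0

ℤ_3 = {x ∈ ℚ_3 : v_3(x) ≥ 0} and ℤ_3^× = {x ∈ ℤ_3 : v_3(x) = 0}. Here v_3(15/31) = v_3(num) − v_3(den) = 1; compare against these criteria.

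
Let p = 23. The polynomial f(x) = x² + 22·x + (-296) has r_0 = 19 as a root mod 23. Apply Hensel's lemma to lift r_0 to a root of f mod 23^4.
r_3 = 163181 (mod 279841)

Hensel: r_{i+1} = r_i − f(r_i)·(f′(r_i))^{-1} mod 23^{i+2}, f′(x) = 2x + 22. Iterate:
  r_0 = 19 (mod 23)
  r_1 = 249 (mod 529)
  r_2 = 5010 (mod 12167)
  r_3 = 163181 (mod 279841)
Final: r = 163181 satisfies f(r) ≡ 0 mod 23^4.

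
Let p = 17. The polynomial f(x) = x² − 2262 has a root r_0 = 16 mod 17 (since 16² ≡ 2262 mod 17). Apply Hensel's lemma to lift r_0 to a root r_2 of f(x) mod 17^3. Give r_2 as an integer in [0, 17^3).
r_2 = 1036 (mod 4913)

Hensel's recurrence: r_{i+1} = r_i − f(r_i)·(f′(r_i))^{-1} mod 17^{i+2}, with f′(x) = 2x. Iterate:
  r_0 = 16 (mod 17)
  r_1 = 169 (mod 289)
  r_2 = 1036 (mod 4913)
Final: r_2 = 1036, and one checks f(r_2) ≡ 0 mod 17^3.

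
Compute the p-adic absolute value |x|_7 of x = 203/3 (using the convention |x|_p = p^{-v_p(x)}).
|203/3|_7 = 1/7

Step 1 — compute v_7(x) by factoring powers of 7 out of the numerator and denominator: v_7(203/3) = 1. Step 2 — apply |x|_p = p^{-v_p(x)} = 7^{-1} = 1/7.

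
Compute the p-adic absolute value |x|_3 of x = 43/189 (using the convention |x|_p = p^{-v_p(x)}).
|43/189|_3 = 27

Step 1 — compute v_3(x) by factoring powers of 3 out of the numerator and denominator: v_3(43/189) = -3. Step 2 — apply |x|_p = p^{-v_p(x)} = 3^{3} = 27.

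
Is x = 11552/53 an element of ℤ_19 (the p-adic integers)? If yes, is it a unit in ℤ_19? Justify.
x ∈ ℤ_19 but not a unit; v_19(x) = 2 > 0

ℤ_19 = {x ∈ ℚ_19 : v_19(x) ≥ 0} and ℤ_19^× = {x ∈ ℤ_19 : v_19(x) = 0}. Here v_19(11552/53) = v_19(num) − v_19(den) = 2; compare against these criteria.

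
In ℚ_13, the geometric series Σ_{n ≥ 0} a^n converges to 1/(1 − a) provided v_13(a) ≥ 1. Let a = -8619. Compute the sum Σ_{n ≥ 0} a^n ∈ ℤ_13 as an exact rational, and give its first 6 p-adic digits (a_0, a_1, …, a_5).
Σ a^n = 1/(1 − a) = 1/8620;  first 6 digits = (1, 0, 1, 9, 0, 5)

v_13(a) = 2 ≥ 1, so the series converges in ℤ_13 to 1/(1 − a) = 1/(1 − (-8619)) = 1/8620. Expand this rational in ℤ_13: compute digits iteratively via d_i = x_i mod 13, x_{i+1} = (x_i − d_i)/13. The first 6 digits are (1, 0, 1, 9, 0, 5).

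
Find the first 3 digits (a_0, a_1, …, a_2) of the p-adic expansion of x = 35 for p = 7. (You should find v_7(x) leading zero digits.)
(a_0, …, a_2) = (0, 5, 0)

v_7(35) = 1, so a_0 = ... = a_0 = 0. Factor out: x = 7^1 · u with u = 5 a unit in ℤ_7. Expand u iteratively via a_{v+i} = u_i mod 7, u_{i+1} = (u_i − a_{v+i})/7:
  u_0 = 5;  a_1 = 5;  u_1 = (u_0 − 5)/7 = 0
  u_1 = 0;  a_2 = 0;  u_2 = (u_1 − 0)/7 = 0
Digits: (0, 5, 0).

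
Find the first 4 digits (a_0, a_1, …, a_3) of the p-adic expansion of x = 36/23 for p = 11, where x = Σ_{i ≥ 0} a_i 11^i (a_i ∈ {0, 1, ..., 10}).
(a_0, …, a_3) = (3, 8, 5, 10)

v_11(36/23) = 0 (numerator and denominator both coprime to 11), so x ∈ ℤ_11^×. Compute digits iteratively via a_i = x_i mod 11, x_{i+1} = (x_i − a_i)/11, with x_0 = x:
  x_0 = 36/23;  a_0 = 3;  x_1 = (x_0 − 3)/11 = -3/23
  x_1 = -3/23;  a_1 = 8;  x_2 = (x_1 − 8)/11 = -17/23
  x_2 = -17/23;  a_2 = 5;  x_3 = (x_2 − 5)/11 = -12/23
  x_3 = -12/23;  a_3 = 10;  x_4 = (x_3 − 10)/11 = -22/23
Digits: (3, 8, 5, 10).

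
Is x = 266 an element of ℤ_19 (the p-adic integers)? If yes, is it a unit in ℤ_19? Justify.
x ∈ ℤ_19 but not a unit; v_19(x) = 1 > 0

ℤ_19 = {x ∈ ℚ_19 : v_19(x) ≥ 0} and ℤ_19^× = {x ∈ ℤ_19 : v_19(x) = 0}. Here v_19(266) = v_19(num) − v_19(den) = 1; compare against these criteria.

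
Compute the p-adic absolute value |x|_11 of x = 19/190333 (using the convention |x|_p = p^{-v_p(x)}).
|19/190333|_11 = 14641

Step 1 — compute v_11(x) by factoring powers of 11 out of the numerator and denominator: v_11(19/190333) = -4. Step 2 — apply |x|_p = p^{-v_p(x)} = 11^{4} = 14641.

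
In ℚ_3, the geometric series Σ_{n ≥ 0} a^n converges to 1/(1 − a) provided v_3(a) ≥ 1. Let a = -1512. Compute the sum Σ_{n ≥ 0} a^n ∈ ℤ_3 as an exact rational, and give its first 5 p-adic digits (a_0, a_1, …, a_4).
Σ a^n = 1/(1 − a) = 1/1513;  first 5 digits = (1, 0, 0, 1, 2)

v_3(a) = 3 ≥ 1, so the series converges in ℤ_3 to 1/(1 − a) = 1/(1 − (-1512)) = 1/1513. Expand this rational in ℤ_3: compute digits iteratively via d_i = x_i mod 3, x_{i+1} = (x_i − d_i)/3. The first 5 digits are (1, 0, 0, 1, 2).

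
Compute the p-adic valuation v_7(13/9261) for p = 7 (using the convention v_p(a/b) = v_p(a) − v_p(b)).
v_7(13/9261) = -3

Factor powers of 7 from the numerator and denominator of the reduced fraction: 13 = 7^0 · 13 and 9261 = 7^3 · 27. Apply v_p(a/b) = v_p(a) − v_p(b): v_7(13/9261) = 0 − 3 = -3.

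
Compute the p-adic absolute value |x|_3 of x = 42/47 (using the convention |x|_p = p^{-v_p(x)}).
|42/47|_3 = 1/3

Step 1 — compute v_3(x) by factoring powers of 3 out of the numerator and denominator: v_3(42/47) = 1. Step 2 — apply |x|_p = p^{-v_p(x)} = 3^{-1} = 1/3.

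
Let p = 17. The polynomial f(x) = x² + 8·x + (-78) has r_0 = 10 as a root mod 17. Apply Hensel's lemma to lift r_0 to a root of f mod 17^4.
r_3 = 71410 (mod 83521)

Hensel: r_{i+1} = r_i − f(r_i)·(f′(r_i))^{-1} mod 17^{i+2}, f′(x) = 2x + 8. Iterate:
  r_0 = 10 (mod 17)
  r_1 = 27 (mod 289)
  r_2 = 2628 (mod 4913)
  r_3 = 71410 (mod 83521)
Final: r = 71410 satisfies f(r) ≡ 0 mod 17^4.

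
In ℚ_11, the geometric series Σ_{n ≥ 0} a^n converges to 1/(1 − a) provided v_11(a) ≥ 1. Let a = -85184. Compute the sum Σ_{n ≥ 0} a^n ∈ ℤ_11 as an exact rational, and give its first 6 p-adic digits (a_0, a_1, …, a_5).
Σ a^n = 1/(1 − a) = 1/85185;  first 6 digits = (1, 0, 0, 2, 5, 10)

v_11(a) = 3 ≥ 1, so the series converges in ℤ_11 to 1/(1 − a) = 1/(1 − (-85184)) = 1/85185. Expand this rational in ℤ_11: compute digits iteratively via d_i = x_i mod 11, x_{i+1} = (x_i − d_i)/11. The first 6 digits are (1, 0, 0, 2, 5, 10).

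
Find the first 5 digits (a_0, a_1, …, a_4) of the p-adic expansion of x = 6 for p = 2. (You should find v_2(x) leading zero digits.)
(a_0, …, a_4) = (0, 1, 1, 0, 0)

v_2(6) = 1, so a_0 = ... = a_0 = 0. Factor out: x = 2^1 · u with u = 3 a unit in ℤ_2. Expand u iteratively via a_{v+i} = u_i mod 2, u_{i+1} = (u_i − a_{v+i})/2:
  u_0 = 3;  a_1 = 1;  u_1 = (u_0 − 1)/2 = 1
  u_1 = 1;  a_2 = 1;  u_2 = (u_1 − 1)/2 = 0
  u_2 = 0;  a_3 = 0;  u_3 = (u_2 − 0)/2 = 0
  u_3 = 0;  a_4 = 0;  u_4 = (u_3 − 0)/2 = 0
Digits: (0, 1, 1, 0, 0).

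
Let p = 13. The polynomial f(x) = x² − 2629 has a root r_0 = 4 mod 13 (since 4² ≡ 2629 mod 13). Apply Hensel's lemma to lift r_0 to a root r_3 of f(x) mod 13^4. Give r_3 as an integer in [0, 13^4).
r_3 = 15097 (mod 28561)

Hensel's recurrence: r_{i+1} = r_i − f(r_i)·(f′(r_i))^{-1} mod 13^{i+2}, with f′(x) = 2x. Iterate:
  r_0 = 4 (mod 13)
  r_1 = 56 (mod 169)
  r_2 = 1915 (mod 2197)
  r_3 = 15097 (mod 28561)
Final: r_3 = 15097, and one checks f(r_3) ≡ 0 mod 13^4.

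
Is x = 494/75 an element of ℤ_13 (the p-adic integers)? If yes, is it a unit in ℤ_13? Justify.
x ∈ ℤ_13 but not a unit; v_13(x) = 1 > 0

ℤ_13 = {x ∈ ℚ_13 : v_13(x) ≥ 0} and ℤ_13^× = {x ∈ ℤ_13 : v_13(x) = 0}. Here v_13(494/75) = v_13(num) − v_13(den) = 1; compare against these criteria.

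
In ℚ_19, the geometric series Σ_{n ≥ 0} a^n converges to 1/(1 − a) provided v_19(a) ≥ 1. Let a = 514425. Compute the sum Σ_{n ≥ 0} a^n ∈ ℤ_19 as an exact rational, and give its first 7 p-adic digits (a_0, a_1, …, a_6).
Σ a^n = 1/(1 − a) = -1/514424;  first 7 digits = (1, 0, 0, 18, 3, 0, 1)

v_19(a) = 3 ≥ 1, so the series converges in ℤ_19 to 1/(1 − a) = 1/(1 − 514425) = -1/514424. Expand this rational in ℤ_19: compute digits iteratively via d_i = x_i mod 19, x_{i+1} = (x_i − d_i)/19. The first 7 digits are (1, 0, 0, 18, 3, 0, 1).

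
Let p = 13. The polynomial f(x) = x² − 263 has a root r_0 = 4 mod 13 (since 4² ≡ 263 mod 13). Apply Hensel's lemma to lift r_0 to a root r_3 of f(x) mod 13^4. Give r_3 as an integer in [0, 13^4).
r_3 = 18646 (mod 28561)

Hensel's recurrence: r_{i+1} = r_i − f(r_i)·(f′(r_i))^{-1} mod 13^{i+2}, with f′(x) = 2x. Iterate:
  r_0 = 4 (mod 13)
  r_1 = 56 (mod 169)
  r_2 = 1070 (mod 2197)
  r_3 = 18646 (mod 28561)
Final: r_3 = 18646, and one checks f(r_3) ≡ 0 mod 13^4.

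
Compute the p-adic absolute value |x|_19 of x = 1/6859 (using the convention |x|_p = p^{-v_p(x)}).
|1/6859|_19 = 6859

Step 1 — compute v_19(x) by factoring powers of 19 out of the numerator and denominator: v_19(1/6859) = -3. Step 2 — apply |x|_p = p^{-v_p(x)} = 19^{3} = 6859.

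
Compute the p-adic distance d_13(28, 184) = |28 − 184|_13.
d_13(28, 184) = 1/13

Step 1 — x − y = 28 − 184 = -156. Step 2 — v_13(-156) = 1 (factor: -156 = −(13^1 · 12); the sign does not affect v_p). Step 3 — |x − y|_13 = 13^{-1} = 1/13.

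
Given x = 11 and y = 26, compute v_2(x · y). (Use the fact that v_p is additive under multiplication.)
v_2(286) = 1

v_p(x) = 0 (factor: 11 = 2^0 · 11); v_p(y) = 1 (factor: 26 = 2^1 · 13). Additivity: v_p(xy) = v_p(x) + v_p(y) = 0 + 1 = 1. (Direct check: xy = 286 = 2^1 · (143).)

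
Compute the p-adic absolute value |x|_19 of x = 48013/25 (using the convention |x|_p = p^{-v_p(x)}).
|48013/25|_19 = 1/6859

Step 1 — compute v_19(x) by factoring powers of 19 out of the numerator and denominator: v_19(48013/25) = 3. Step 2 — apply |x|_p = p^{-v_p(x)} = 19^{-3} = 1/6859.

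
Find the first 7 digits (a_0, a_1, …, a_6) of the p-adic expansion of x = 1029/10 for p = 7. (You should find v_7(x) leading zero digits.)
(a_0, …, a_6) = (0, 0, 0, 1, 2, 6, 4)

v_7(1029/10) = 3, so a_0 = ... = a_2 = 0. Factor out: x = 7^3 · u with u = 3/10 a unit in ℤ_7. Expand u iteratively via a_{v+i} = u_i mod 7, u_{i+1} = (u_i − a_{v+i})/7:
  u_0 = 3/10;  a_3 = 1;  u_1 = (u_0 − 1)/7 = -1/10
  u_1 = -1/10;  a_4 = 2;  u_2 = (u_1 − 2)/7 = -3/10
  u_2 = -3/10;  a_5 = 6;  u_3 = (u_2 − 6)/7 = -9/10
  u_3 = -9/10;  a_6 = 4;  u_4 = (u_3 − 4)/7 = -7/10
Digits: (0, 0, 0, 1, 2, 6, 4).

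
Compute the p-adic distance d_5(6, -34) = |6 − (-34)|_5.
d_5(6, -34) = 1/5

Step 1 — x − y = 6 − (-34) = 40. Step 2 — v_5(40) = 1 (factor: 40 = (5^1 · 8); the sign does not affect v_p). Step 3 — |x − y|_5 = 5^{-1} = 1/5.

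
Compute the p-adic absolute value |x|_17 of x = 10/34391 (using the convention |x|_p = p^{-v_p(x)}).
|10/34391|_17 = 4913

Step 1 — compute v_17(x) by factoring powers of 17 out of the numerator and denominator: v_17(10/34391) = -3. Step 2 — apply |x|_p = p^{-v_p(x)} = 17^{3} = 4913.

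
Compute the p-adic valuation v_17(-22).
v_17(-22) = 0

v_17(n) is the largest exponent k such that 17^k divides n. Factor out: -22 = -17^0 · 22. (Sign doesn't affect v_p.) So v_17(-22) = 0.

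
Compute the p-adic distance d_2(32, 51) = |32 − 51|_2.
d_2(32, 51) = 1

Step 1 — x − y = 32 − 51 = -19. Step 2 — v_2(-19) = 0 (factor: -19 = −(2^0 · 19); the sign does not affect v_p). Step 3 — |x − y|_2 = 2^{0} = 1.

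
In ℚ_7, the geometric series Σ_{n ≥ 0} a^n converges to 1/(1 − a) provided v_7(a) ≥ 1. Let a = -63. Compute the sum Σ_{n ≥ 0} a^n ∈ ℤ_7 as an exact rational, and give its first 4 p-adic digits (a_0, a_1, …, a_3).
Σ a^n = 1/(1 − a) = 1/64;  first 4 digits = (1, 5, 2, 3)

v_7(a) = 1 ≥ 1, so the series converges in ℤ_7 to 1/(1 − a) = 1/(1 − (-63)) = 1/64. Expand this rational in ℤ_7: compute digits iteratively via d_i = x_i mod 7, x_{i+1} = (x_i − d_i)/7. The first 4 digits are (1, 5, 2, 3).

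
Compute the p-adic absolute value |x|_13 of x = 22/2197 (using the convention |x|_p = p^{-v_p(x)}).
|22/2197|_13 = 2197

Step 1 — compute v_13(x) by factoring powers of 13 out of the numerator and denominator: v_13(22/2197) = -3. Step 2 — apply |x|_p = p^{-v_p(x)} = 13^{3} = 2197.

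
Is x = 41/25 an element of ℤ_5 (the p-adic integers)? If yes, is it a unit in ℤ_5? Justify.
x ∉ ℤ_5 (v_5(x) = -2 < 0)

ℤ_5 = {x ∈ ℚ_5 : v_5(x) ≥ 0} and ℤ_5^× = {x ∈ ℤ_5 : v_5(x) = 0}. Here v_5(41/25) = v_5(num) − v_5(den) = -2; compare against these criteria.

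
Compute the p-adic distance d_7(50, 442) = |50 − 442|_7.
d_7(50, 442) = 1/49

Step 1 — x − y = 50 − 442 = -392. Step 2 — v_7(-392) = 2 (factor: -392 = −(7^2 · 8); the sign does not affect v_p). Step 3 — |x − y|_7 = 7^{-2} = 1/49.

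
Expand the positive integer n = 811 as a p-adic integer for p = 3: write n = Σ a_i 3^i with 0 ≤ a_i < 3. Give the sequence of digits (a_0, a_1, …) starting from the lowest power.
(a_0, a_1, …) = (1, 0, 0, 0, 1, 0, 1)

Repeated division by 3 gives the digits low-to-high: 811 = 1 + 1·3^4 + 1·3^6. Digit sequence: (1, 0, 0, 0, 1, 0, 1).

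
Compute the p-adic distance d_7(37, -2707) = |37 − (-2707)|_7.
d_7(37, -2707) = 1/343

Step 1 — x − y = 37 − (-2707) = 2744. Step 2 — v_7(2744) = 3 (factor: 2744 = (7^3 · 8); the sign does not affect v_p). Step 3 — |x − y|_7 = 7^{-3} = 1/343.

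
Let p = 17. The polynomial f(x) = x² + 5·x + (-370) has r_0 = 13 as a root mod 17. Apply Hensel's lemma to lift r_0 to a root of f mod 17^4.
r_3 = 43992 (mod 83521)

Hensel: r_{i+1} = r_i − f(r_i)·(f′(r_i))^{-1} mod 17^{i+2}, f′(x) = 2x + 5. Iterate:
  r_0 = 13 (mod 17)
  r_1 = 64 (mod 289)
  r_2 = 4688 (mod 4913)
  r_3 = 43992 (mod 83521)
Final: r = 43992 satisfies f(r) ≡ 0 mod 17^4.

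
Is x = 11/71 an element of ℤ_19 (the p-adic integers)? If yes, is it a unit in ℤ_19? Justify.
x ∈ ℤ_19^× (unit); v_19(x) = 0

ℤ_19 = {x ∈ ℚ_19 : v_19(x) ≥ 0} and ℤ_19^× = {x ∈ ℤ_19 : v_19(x) = 0}. Here v_19(11/71) = v_19(num) − v_19(den) = 0; compare against these criteria.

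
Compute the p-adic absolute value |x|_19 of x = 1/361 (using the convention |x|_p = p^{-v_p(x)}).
|1/361|_19 = 361

Step 1 — compute v_19(x) by factoring powers of 19 out of the numerator and denominator: v_19(1/361) = -2. Step 2 — apply |x|_p = p^{-v_p(x)} = 19^{2} = 361.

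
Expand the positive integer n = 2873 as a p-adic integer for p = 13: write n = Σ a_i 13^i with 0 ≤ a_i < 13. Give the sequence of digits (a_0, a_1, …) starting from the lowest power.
(a_0, a_1, …) = (0, 0, 4, 1)

Repeated division by 13 gives the digits low-to-high: 2873 = 4·13^2 + 1·13^3. Digit sequence: (0, 0, 4, 1).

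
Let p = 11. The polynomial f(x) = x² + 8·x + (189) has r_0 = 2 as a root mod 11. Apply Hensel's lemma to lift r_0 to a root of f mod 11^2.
r_1 = 35 (mod 121)

Hensel: r_{i+1} = r_i − f(r_i)·(f′(r_i))^{-1} mod 11^{i+2}, f′(x) = 2x + 8. Iterate:
  r_0 = 2 (mod 11)
  r_1 = 35 (mod 121)
Final: r = 35 satisfies f(r) ≡ 0 mod 11^2.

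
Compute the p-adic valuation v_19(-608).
v_19(-608) = 1

v_19(n) is the largest exponent k such that 19^k divides n. Factor out: -608 = -19^1 · 32. (Sign doesn't affect v_p.) So v_19(-608) = 1.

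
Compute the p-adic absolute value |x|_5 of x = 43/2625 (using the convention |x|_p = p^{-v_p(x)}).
|43/2625|_5 = 125

Step 1 — compute v_5(x) by factoring powers of 5 out of the numerator and denominator: v_5(43/2625) = -3. Step 2 — apply |x|_p = p^{-v_p(x)} = 5^{3} = 125.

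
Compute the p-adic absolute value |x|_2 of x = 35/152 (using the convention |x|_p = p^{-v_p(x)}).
|35/152|_2 = 8

Step 1 — compute v_2(x) by factoring powers of 2 out of the numerator and denominator: v_2(35/152) = -3. Step 2 — apply |x|_p = p^{-v_p(x)} = 2^{3} = 8.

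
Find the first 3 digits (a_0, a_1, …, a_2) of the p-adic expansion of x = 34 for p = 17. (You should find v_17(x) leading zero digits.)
(a_0, …, a_2) = (0, 2, 0)

v_17(34) = 1, so a_0 = ... = a_0 = 0. Factor out: x = 17^1 · u with u = 2 a unit in ℤ_17. Expand u iteratively via a_{v+i} = u_i mod 17, u_{i+1} = (u_i − a_{v+i})/17:
  u_0 = 2;  a_1 = 2;  u_1 = (u_0 − 2)/17 = 0
  u_1 = 0;  a_2 = 0;  u_2 = (u_1 − 0)/17 = 0
Digits: (0, 2, 0).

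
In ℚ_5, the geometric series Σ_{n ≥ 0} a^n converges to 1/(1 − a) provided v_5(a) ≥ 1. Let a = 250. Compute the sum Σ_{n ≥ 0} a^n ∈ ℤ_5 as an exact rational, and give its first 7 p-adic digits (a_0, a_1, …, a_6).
Σ a^n = 1/(1 − a) = -1/249;  first 7 digits = (1, 0, 0, 2, 0, 0, 4)

v_5(a) = 3 ≥ 1, so the series converges in ℤ_5 to 1/(1 − a) = 1/(1 − 250) = -1/249. Expand this rational in ℤ_5: compute digits iteratively via d_i = x_i mod 5, x_{i+1} = (x_i − d_i)/5. The first 7 digits are (1, 0, 0, 2, 0, 0, 4).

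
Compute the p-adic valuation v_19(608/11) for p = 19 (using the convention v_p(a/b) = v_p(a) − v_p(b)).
v_19(608/11) = 1

Factor powers of 19 from the numerator and denominator of the reduced fraction: 608 = 19^1 · 32 and 11 = 19^0 · 11. Apply v_p(a/b) = v_p(a) − v_p(b): v_19(608/11) = 1 − 0 = 1.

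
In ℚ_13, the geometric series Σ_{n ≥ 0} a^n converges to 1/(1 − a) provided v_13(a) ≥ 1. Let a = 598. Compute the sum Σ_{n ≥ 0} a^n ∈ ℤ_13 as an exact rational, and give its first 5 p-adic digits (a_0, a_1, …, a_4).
Σ a^n = 1/(1 − a) = -1/597;  first 5 digits = (1, 7, 0, 12, 7)

v_13(a) = 1 ≥ 1, so the series converges in ℤ_13 to 1/(1 − a) = 1/(1 − 598) = -1/597. Expand this rational in ℤ_13: compute digits iteratively via d_i = x_i mod 13, x_{i+1} = (x_i − d_i)/13. The first 5 digits are (1, 7, 0, 12, 7).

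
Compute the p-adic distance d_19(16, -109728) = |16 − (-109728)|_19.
d_19(16, -109728) = 1/6859

Step 1 — x − y = 16 − (-109728) = 109744. Step 2 — v_19(109744) = 3 (factor: 109744 = (19^3 · 16); the sign does not affect v_p). Step 3 — |x − y|_19 = 19^{-3} = 1/6859.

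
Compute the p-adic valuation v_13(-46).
v_13(-46) = 0

v_13(n) is the largest exponent k such that 13^k divides n. Factor out: -46 = -13^0 · 46. (Sign doesn't affect v_p.) So v_13(-46) = 0.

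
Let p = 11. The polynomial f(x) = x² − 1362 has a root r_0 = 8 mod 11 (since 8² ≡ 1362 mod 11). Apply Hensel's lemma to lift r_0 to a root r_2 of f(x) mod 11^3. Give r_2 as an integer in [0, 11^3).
r_2 = 316 (mod 1331)

Hensel's recurrence: r_{i+1} = r_i − f(r_i)·(f′(r_i))^{-1} mod 11^{i+2}, with f′(x) = 2x. Iterate:
  r_0 = 8 (mod 11)
  r_1 = 74 (mod 121)
  r_2 = 316 (mod 1331)
Final: r_2 = 316, and one checks f(r_2) ≡ 0 mod 11^3.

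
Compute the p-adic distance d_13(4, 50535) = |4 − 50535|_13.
d_13(4, 50535) = 1/2197

Step 1 — x − y = 4 − 50535 = -50531. Step 2 — v_13(-50531) = 3 (factor: -50531 = −(13^3 · 23); the sign does not affect v_p). Step 3 — |x − y|_13 = 13^{-3} = 1/2197.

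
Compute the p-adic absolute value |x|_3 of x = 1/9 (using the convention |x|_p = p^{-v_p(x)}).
|1/9|_3 = 9

Step 1 — compute v_3(x) by factoring powers of 3 out of the numerator and denominator: v_3(1/9) = -2. Step 2 — apply |x|_p = p^{-v_p(x)} = 3^{2} = 9.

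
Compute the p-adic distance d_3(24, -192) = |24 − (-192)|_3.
d_3(24, -192) = 1/27

Step 1 — x − y = 24 − (-192) = 216. Step 2 — v_3(216) = 3 (factor: 216 = (3^3 · 8); the sign does not affect v_p). Step 3 — |x − y|_3 = 3^{-3} = 1/27.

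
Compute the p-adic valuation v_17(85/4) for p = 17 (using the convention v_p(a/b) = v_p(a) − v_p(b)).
v_17(85/4) = 1

Factor powers of 17 from the numerator and denominator of the reduced fraction: 85 = 17^1 · 5 and 4 = 17^0 · 4. Apply v_p(a/b) = v_p(a) − v_p(b): v_17(85/4) = 1 − 0 = 1.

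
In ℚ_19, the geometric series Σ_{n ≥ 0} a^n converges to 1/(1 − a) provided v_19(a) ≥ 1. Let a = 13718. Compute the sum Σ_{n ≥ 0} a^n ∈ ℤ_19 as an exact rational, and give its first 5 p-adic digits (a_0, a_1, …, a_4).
Σ a^n = 1/(1 − a) = -1/13717;  first 5 digits = (1, 0, 0, 2, 0)

v_19(a) = 3 ≥ 1, so the series converges in ℤ_19 to 1/(1 − a) = 1/(1 − 13718) = -1/13717. Expand this rational in ℤ_19: compute digits iteratively via d_i = x_i mod 19, x_{i+1} = (x_i − d_i)/19. The first 5 digits are (1, 0, 0, 2, 0).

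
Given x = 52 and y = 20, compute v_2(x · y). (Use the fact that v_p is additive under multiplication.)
v_2(1040) = 4

v_p(x) = 2 (factor: 52 = 2^2 · 13); v_p(y) = 2 (factor: 20 = 2^2 · 5). Additivity: v_p(xy) = v_p(x) + v_p(y) = 2 + 2 = 4. (Direct check: xy = 1040 = 2^4 · (65).)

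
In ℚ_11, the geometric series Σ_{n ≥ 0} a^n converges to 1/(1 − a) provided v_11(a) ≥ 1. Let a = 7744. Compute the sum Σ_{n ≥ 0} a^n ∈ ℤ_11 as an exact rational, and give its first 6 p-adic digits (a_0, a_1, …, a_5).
Σ a^n = 1/(1 − a) = -1/7743;  first 6 digits = (1, 0, 9, 5, 4, 9)

v_11(a) = 2 ≥ 1, so the series converges in ℤ_11 to 1/(1 − a) = 1/(1 − 7744) = -1/7743. Expand this rational in ℤ_11: compute digits iteratively via d_i = x_i mod 11, x_{i+1} = (x_i − d_i)/11. The first 6 digits are (1, 0, 9, 5, 4, 9).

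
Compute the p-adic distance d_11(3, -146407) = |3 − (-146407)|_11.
d_11(3, -146407) = 1/14641

Step 1 — x − y = 3 − (-146407) = 146410. Step 2 — v_11(146410) = 4 (factor: 146410 = (11^4 · 10); the sign does not affect v_p). Step 3 — |x − y|_11 = 11^{-4} = 1/14641.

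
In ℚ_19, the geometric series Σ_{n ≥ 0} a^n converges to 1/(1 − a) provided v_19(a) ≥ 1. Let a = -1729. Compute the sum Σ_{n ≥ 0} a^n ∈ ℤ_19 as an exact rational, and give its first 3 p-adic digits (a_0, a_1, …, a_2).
Σ a^n = 1/(1 − a) = 1/1730;  first 3 digits = (1, 4, 11)

v_19(a) = 1 ≥ 1, so the series converges in ℤ_19 to 1/(1 − a) = 1/(1 − (-1729)) = 1/1730. Expand this rational in ℤ_19: compute digits iteratively via d_i = x_i mod 19, x_{i+1} = (x_i − d_i)/19. The first 3 digits are (1, 4, 11).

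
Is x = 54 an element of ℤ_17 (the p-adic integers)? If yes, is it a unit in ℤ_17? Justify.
x ∈ ℤ_17^× (unit); v_17(x) = 0

ℤ_17 = {x ∈ ℚ_17 : v_17(x) ≥ 0} and ℤ_17^× = {x ∈ ℤ_17 : v_17(x) = 0}. Here v_17(54) = v_17(num) − v_17(den) = 0; compare against these criteria.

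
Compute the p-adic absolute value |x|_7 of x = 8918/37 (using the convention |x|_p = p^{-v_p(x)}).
|8918/37|_7 = 1/343

Step 1 — compute v_7(x) by factoring powers of 7 out of the numerator and denominator: v_7(8918/37) = 3. Step 2 — apply |x|_p = p^{-v_p(x)} = 7^{-3} = 1/343.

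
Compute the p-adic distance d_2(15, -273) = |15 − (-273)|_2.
d_2(15, -273) = 1/32

Step 1 — x − y = 15 − (-273) = 288. Step 2 — v_2(288) = 5 (factor: 288 = (2^5 · 9); the sign does not affect v_p). Step 3 — |x − y|_2 = 2^{-5} = 1/32.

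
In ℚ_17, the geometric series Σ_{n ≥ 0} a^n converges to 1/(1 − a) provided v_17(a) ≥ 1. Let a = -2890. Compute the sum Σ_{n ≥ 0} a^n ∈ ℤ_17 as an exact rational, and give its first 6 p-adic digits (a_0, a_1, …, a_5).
Σ a^n = 1/(1 − a) = 1/2891;  first 6 digits = (1, 0, 7, 16, 14, 5)

v_17(a) = 2 ≥ 1, so the series converges in ℤ_17 to 1/(1 − a) = 1/(1 − (-2890)) = 1/2891. Expand this rational in ℤ_17: compute digits iteratively via d_i = x_i mod 17, x_{i+1} = (x_i − d_i)/17. The first 6 digits are (1, 0, 7, 16, 14, 5).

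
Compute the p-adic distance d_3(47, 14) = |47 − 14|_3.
d_3(47, 14) = 1/3

Step 1 — x − y = 47 − 14 = 33. Step 2 — v_3(33) = 1 (factor: 33 = (3^1 · 11); the sign does not affect v_p). Step 3 — |x − y|_3 = 3^{-1} = 1/3.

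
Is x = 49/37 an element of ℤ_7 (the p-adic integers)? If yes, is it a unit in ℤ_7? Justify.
x ∈ ℤ_7 but not a unit; v_7(x) = 2 > 0

ℤ_7 = {x ∈ ℚ_7 : v_7(x) ≥ 0} and ℤ_7^× = {x ∈ ℤ_7 : v_7(x) = 0}. Here v_7(49/37) = v_7(num) − v_7(den) = 2; compare against these criteria.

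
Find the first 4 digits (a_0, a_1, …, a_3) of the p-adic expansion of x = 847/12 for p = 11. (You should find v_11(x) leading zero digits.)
(a_0, …, a_3) = (0, 0, 7, 4)

v_11(847/12) = 2, so a_0 = ... = a_1 = 0. Factor out: x = 11^2 · u with u = 7/12 a unit in ℤ_11. Expand u iteratively via a_{v+i} = u_i mod 11, u_{i+1} = (u_i − a_{v+i})/11:
  u_0 = 7/12;  a_2 = 7;  u_1 = (u_0 − 7)/11 = -7/12
  u_1 = -7/12;  a_3 = 4;  u_2 = (u_1 − 4)/11 = -5/12
Digits: (0, 0, 7, 4).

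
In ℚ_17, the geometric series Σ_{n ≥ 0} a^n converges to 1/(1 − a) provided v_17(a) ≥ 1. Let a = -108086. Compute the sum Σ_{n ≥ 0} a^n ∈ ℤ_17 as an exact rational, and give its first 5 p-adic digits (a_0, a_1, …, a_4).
Σ a^n = 1/(1 − a) = 1/108087;  first 5 digits = (1, 0, 0, 12, 15)

v_17(a) = 3 ≥ 1, so the series converges in ℤ_17 to 1/(1 − a) = 1/(1 − (-108086)) = 1/108087. Expand this rational in ℤ_17: compute digits iteratively via d_i = x_i mod 17, x_{i+1} = (x_i − d_i)/17. The first 5 digits are (1, 0, 0, 12, 15).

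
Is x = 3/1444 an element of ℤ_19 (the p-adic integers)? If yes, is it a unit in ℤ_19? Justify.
x ∉ ℤ_19 (v_19(x) = -2 < 0)

ℤ_19 = {x ∈ ℚ_19 : v_19(x) ≥ 0} and ℤ_19^× = {x ∈ ℤ_19 : v_19(x) = 0}. Here v_19(3/1444) = v_19(num) − v_19(den) = -2; compare against these criteria.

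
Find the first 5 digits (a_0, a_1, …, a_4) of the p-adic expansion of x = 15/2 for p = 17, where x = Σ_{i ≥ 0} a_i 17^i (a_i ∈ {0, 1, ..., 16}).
(a_0, …, a_4) = (16, 8, 8, 8, 8)

v_17(15/2) = 0 (numerator and denominator both coprime to 17), so x ∈ ℤ_17^×. Compute digits iteratively via a_i = x_i mod 17, x_{i+1} = (x_i − a_i)/17, with x_0 = x:
  x_0 = 15/2;  a_0 = 16;  x_1 = (x_0 − 16)/17 = -1/2
  x_1 = -1/2;  a_1 = 8;  x_2 = (x_1 − 8)/17 = -1/2
  x_2 = -1/2;  a_2 = 8;  x_3 = (x_2 − 8)/17 = -1/2
  x_3 = -1/2;  a_3 = 8;  x_4 = (x_3 − 8)/17 = -1/2
  x_4 = -1/2;  a_4 = 8;  x_5 = (x_4 − 8)/17 = -1/2
Digits: (16, 8, 8, 8, 8).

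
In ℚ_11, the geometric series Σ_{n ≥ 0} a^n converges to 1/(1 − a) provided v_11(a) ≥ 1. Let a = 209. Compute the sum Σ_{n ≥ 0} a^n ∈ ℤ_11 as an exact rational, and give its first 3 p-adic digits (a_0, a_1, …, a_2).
Σ a^n = 1/(1 − a) = -1/208;  first 3 digits = (1, 8, 10)

v_11(a) = 1 ≥ 1, so the series converges in ℤ_11 to 1/(1 − a) = 1/(1 − 209) = -1/208. Expand this rational in ℤ_11: compute digits iteratively via d_i = x_i mod 11, x_{i+1} = (x_i − d_i)/11. The first 3 digits are (1, 8, 10).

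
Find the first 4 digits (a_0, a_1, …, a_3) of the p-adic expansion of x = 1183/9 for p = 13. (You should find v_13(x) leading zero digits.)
(a_0, …, a_3) = (0, 0, 8, 11)

v_13(1183/9) = 2, so a_0 = ... = a_1 = 0. Factor out: x = 13^2 · u with u = 7/9 a unit in ℤ_13. Expand u iteratively via a_{v+i} = u_i mod 13, u_{i+1} = (u_i − a_{v+i})/13:
  u_0 = 7/9;  a_2 = 8;  u_1 = (u_0 − 8)/13 = -5/9
  u_1 = -5/9;  a_3 = 11;  u_2 = (u_1 − 11)/13 = -8/9
Digits: (0, 0, 8, 11).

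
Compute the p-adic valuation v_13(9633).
v_13(9633) = 2

v_13(n) is the largest exponent k such that 13^k divides n. Factor out: 9633 = 13^2 · 57. (Sign doesn't affect v_p.) So v_13(9633) = 2.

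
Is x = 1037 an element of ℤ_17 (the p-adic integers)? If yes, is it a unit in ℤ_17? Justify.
x ∈ ℤ_17 but not a unit; v_17(x) = 1 > 0

ℤ_17 = {x ∈ ℚ_17 : v_17(x) ≥ 0} and ℤ_17^× = {x ∈ ℤ_17 : v_17(x) = 0}. Here v_17(1037) = v_17(num) − v_17(den) = 1; compare against these criteria.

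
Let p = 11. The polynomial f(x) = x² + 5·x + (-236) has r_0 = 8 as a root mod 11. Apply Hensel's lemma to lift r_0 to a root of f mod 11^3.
r_2 = 1086 (mod 1331)

Hensel: r_{i+1} = r_i − f(r_i)·(f′(r_i))^{-1} mod 11^{i+2}, f′(x) = 2x + 5. Iterate:
  r_0 = 8 (mod 11)
  r_1 = 118 (mod 121)
  r_2 = 1086 (mod 1331)
Final: r = 1086 satisfies f(r) ≡ 0 mod 11^3.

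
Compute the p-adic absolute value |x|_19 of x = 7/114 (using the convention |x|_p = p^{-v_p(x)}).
|7/114|_19 = 19

Step 1 — compute v_19(x) by factoring powers of 19 out of the numerator and denominator: v_19(7/114) = -1. Step 2 — apply |x|_p = p^{-v_p(x)} = 19^{1} = 19.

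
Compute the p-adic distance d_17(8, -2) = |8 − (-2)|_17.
d_17(8, -2) = 1

Step 1 — x − y = 8 − (-2) = 10. Step 2 — v_17(10) = 0 (factor: 10 = (17^0 · 10); the sign does not affect v_p). Step 3 — |x − y|_17 = 17^{0} = 1.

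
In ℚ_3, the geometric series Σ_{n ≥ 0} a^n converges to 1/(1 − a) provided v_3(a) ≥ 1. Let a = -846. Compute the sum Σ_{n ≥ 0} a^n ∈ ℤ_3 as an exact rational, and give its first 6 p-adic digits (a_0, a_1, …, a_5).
Σ a^n = 1/(1 − a) = 1/847;  first 6 digits = (1, 0, 2, 1, 2, 1)

v_3(a) = 2 ≥ 1, so the series converges in ℤ_3 to 1/(1 − a) = 1/(1 − (-846)) = 1/847. Expand this rational in ℤ_3: compute digits iteratively via d_i = x_i mod 3, x_{i+1} = (x_i − d_i)/3. The first 6 digits are (1, 0, 2, 1, 2, 1).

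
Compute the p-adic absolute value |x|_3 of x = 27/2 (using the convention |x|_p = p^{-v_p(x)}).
|27/2|_3 = 1/27

Step 1 — compute v_3(x) by factoring powers of 3 out of the numerator and denominator: v_3(27/2) = 3. Step 2 — apply |x|_p = p^{-v_p(x)} = 3^{-3} = 1/27.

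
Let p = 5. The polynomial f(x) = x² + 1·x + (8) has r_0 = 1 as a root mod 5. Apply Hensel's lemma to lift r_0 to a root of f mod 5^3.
r_2 = 31 (mod 125)

Hensel: r_{i+1} = r_i − f(r_i)·(f′(r_i))^{-1} mod 5^{i+2}, f′(x) = 2x + 1. Iterate:
  r_0 = 1 (mod 5)
  r_1 = 6 (mod 25)
  r_2 = 31 (mod 125)
Final: r = 31 satisfies f(r) ≡ 0 mod 5^3.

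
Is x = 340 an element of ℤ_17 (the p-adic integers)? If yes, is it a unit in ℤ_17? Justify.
x ∈ ℤ_17 but not a unit; v_17(x) = 1 > 0

ℤ_17 = {x ∈ ℚ_17 : v_17(x) ≥ 0} and ℤ_17^× = {x ∈ ℤ_17 : v_17(x) = 0}. Here v_17(340) = v_17(num) − v_17(den) = 1; compare against these criteria.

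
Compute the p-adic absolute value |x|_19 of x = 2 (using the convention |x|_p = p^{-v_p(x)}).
|2|_19 = 1

Step 1 — compute v_19(x) by factoring powers of 19 out of the numerator and denominator: v_19(2) = 0. Step 2 — apply |x|_p = p^{-v_p(x)} = 19^{0} = 1.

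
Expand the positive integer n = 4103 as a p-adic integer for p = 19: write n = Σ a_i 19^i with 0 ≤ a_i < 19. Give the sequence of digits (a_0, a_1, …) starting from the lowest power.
(a_0, a_1, …) = (18, 6, 11)

Repeated division by 19 gives the digits low-to-high: 4103 = 18 + 6·19^1 + 11·19^2. Digit sequence: (18, 6, 11).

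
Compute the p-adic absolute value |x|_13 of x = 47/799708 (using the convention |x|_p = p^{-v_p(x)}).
|47/799708|_13 = 28561

Step 1 — compute v_13(x) by factoring powers of 13 out of the numerator and denominator: v_13(47/799708) = -4. Step 2 — apply |x|_p = p^{-v_p(x)} = 13^{4} = 28561.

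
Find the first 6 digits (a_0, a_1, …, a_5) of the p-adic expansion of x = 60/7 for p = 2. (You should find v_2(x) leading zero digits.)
(a_0, …, a_5) = (0, 0, 1, 0, 0, 1)

v_2(60/7) = 2, so a_0 = ... = a_1 = 0. Factor out: x = 2^2 · u with u = 15/7 a unit in ℤ_2. Expand u iteratively via a_{v+i} = u_i mod 2, u_{i+1} = (u_i − a_{v+i})/2:
  u_0 = 15/7;  a_2 = 1;  u_1 = (u_0 − 1)/2 = 4/7
  u_1 = 4/7;  a_3 = 0;  u_2 = (u_1 − 0)/2 = 2/7
  u_2 = 2/7;  a_4 = 0;  u_3 = (u_2 − 0)/2 = 1/7
  u_3 = 1/7;  a_5 = 1;  u_4 = (u_3 − 1)/2 = -3/7
Digits: (0, 0, 1, 0, 0, 1).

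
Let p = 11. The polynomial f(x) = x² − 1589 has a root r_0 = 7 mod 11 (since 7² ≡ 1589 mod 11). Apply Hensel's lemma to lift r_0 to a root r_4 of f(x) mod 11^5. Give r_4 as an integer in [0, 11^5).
r_4 = 96796 (mod 161051)

Hensel's recurrence: r_{i+1} = r_i − f(r_i)·(f′(r_i))^{-1} mod 11^{i+2}, with f′(x) = 2x. Iterate:
  r_0 = 7 (mod 11)
  r_1 = 117 (mod 121)
  r_2 = 964 (mod 1331)
  r_3 = 8950 (mod 14641)
  r_4 = 96796 (mod 161051)
Final: r_4 = 96796, and one checks f(r_4) ≡ 0 mod 11^5.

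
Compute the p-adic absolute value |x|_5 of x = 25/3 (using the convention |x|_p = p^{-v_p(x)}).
|25/3|_5 = 1/25

Step 1 — compute v_5(x) by factoring powers of 5 out of the numerator and denominator: v_5(25/3) = 2. Step 2 — apply |x|_p = p^{-v_p(x)} = 5^{-2} = 1/25.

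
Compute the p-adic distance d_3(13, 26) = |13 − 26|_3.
d_3(13, 26) = 1

Step 1 — x − y = 13 − 26 = -13. Step 2 — v_3(-13) = 0 (factor: -13 = −(3^0 · 13); the sign does not affect v_p). Step 3 — |x − y|_3 = 3^{0} = 1.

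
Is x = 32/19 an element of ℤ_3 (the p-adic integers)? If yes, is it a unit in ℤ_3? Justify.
x ∈ ℤ_3^× (unit); v_3(x) = 0

ℤ_3 = {x ∈ ℚ_3 : v_3(x) ≥ 0} and ℤ_3^× = {x ∈ ℤ_3 : v_3(x) = 0}. Here v_3(32/19) = v_3(num) − v_3(den) = 0; compare against these criteria.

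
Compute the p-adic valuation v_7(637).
v_7(637) = 2

v_7(n) is the largest exponent k such that 7^k divides n. Factor out: 637 = 7^2 · 13. (Sign doesn't affect v_p.) So v_7(637) = 2.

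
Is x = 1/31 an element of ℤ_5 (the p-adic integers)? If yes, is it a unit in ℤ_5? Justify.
x ∈ ℤ_5^× (unit); v_5(x) = 0

ℤ_5 = {x ∈ ℚ_5 : v_5(x) ≥ 0} and ℤ_5^× = {x ∈ ℤ_5 : v_5(x) = 0}. Here v_5(1/31) = v_5(num) − v_5(den) = 0; compare against these criteria.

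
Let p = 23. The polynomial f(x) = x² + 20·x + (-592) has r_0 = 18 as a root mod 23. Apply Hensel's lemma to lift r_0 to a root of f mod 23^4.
r_3 = 36933 (mod 279841)

Hensel: r_{i+1} = r_i − f(r_i)·(f′(r_i))^{-1} mod 23^{i+2}, f′(x) = 2x + 20. Iterate:
  r_0 = 18 (mod 23)
  r_1 = 432 (mod 529)
  r_2 = 432 (mod 12167)
  r_3 = 36933 (mod 279841)
Final: r = 36933 satisfies f(r) ≡ 0 mod 23^4.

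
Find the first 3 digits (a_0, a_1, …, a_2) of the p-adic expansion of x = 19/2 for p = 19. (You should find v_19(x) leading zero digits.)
(a_0, …, a_2) = (0, 10, 9)

v_19(19/2) = 1, so a_0 = ... = a_0 = 0. Factor out: x = 19^1 · u with u = 1/2 a unit in ℤ_19. Expand u iteratively via a_{v+i} = u_i mod 19, u_{i+1} = (u_i − a_{v+i})/19:
  u_0 = 1/2;  a_1 = 10;  u_1 = (u_0 − 10)/19 = -1/2
  u_1 = -1/2;  a_2 = 9;  u_2 = (u_1 − 9)/19 = -1/2
Digits: (0, 10, 9).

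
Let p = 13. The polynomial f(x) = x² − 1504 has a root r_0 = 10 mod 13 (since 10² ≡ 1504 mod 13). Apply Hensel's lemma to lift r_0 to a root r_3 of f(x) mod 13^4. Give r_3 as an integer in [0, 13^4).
r_3 = 10085 (mod 28561)

Hensel's recurrence: r_{i+1} = r_i − f(r_i)·(f′(r_i))^{-1} mod 13^{i+2}, with f′(x) = 2x. Iterate:
  r_0 = 10 (mod 13)
  r_1 = 114 (mod 169)
  r_2 = 1297 (mod 2197)
  r_3 = 10085 (mod 28561)
Final: r_3 = 10085, and one checks f(r_3) ≡ 0 mod 13^4.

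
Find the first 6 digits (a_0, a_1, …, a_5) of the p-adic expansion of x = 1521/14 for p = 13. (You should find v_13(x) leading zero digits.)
(a_0, …, a_5) = (0, 0, 9, 4, 8, 4)

v_13(1521/14) = 2, so a_0 = ... = a_1 = 0. Factor out: x = 13^2 · u with u = 9/14 a unit in ℤ_13. Expand u iteratively via a_{v+i} = u_i mod 13, u_{i+1} = (u_i − a_{v+i})/13:
  u_0 = 9/14;  a_2 = 9;  u_1 = (u_0 − 9)/13 = -9/14
  u_1 = -9/14;  a_3 = 4;  u_2 = (u_1 − 4)/13 = -5/14
  u_2 = -5/14;  a_4 = 8;  u_3 = (u_2 − 8)/13 = -9/14
  u_3 = -9/14;  a_5 = 4;  u_4 = (u_3 − 4)/13 = -5/14
Digits: (0, 0, 9, 4, 8, 4).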